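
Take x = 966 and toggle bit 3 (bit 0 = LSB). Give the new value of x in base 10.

x = 1111000110
bit 3 is currently 0; toggle it via x ^ (1 << 3) = x ^ 8
→ 1111001110 = 974

974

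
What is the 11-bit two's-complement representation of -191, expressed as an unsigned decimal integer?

191 in 11 bits: 00010111111
Invert: 11101000000
Add 1:  11101000001 = 1857
(Check: 2^11 - 191 = 2048 - 191 = 1857.)

1857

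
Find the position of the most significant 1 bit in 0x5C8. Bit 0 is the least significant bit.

10

0x5C8 = 10111001000
The topmost 1 is at position 10 (since 2^10 = 1024 ≤ 1480 < 2048).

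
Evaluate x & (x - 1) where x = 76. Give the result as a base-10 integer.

x = 1001100 = 76
x - 1 = 1001011
AND   = 1001000 = 72
(x & (x - 1) clears the lowest set bit of x.)

72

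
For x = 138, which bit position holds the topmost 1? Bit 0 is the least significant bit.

138 = 10001010
The topmost 1 is at position 7 (since 2^7 = 128 ≤ 138 < 256).

7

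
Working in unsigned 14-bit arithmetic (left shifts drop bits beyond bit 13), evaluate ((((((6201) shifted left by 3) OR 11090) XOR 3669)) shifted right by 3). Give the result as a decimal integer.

6201 = 01100000111001
→ shifted left by 3 (mod 2^14) → 00000111001000 = 456
11090 = 10101101010010
→ OR → 10101111011010 = 11226
3669 = 00111001010101
→ XOR → 10010110001111 = 9615
→ shifted right by 3 → 00010010110001 = 1201

1201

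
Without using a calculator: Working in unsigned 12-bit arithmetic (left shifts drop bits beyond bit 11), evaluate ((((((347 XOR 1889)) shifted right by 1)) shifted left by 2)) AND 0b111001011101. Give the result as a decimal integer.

3156

347 = 000101011011
1889 = 011101100001
→ XOR → 011000111010 = 1594
→ shifted right by 1 → 001100011101 = 797
→ shifted left by 2 (mod 2^12) → 110001110100 = 3188
0b111001011101 = 111001011101
→ AND → 110001010100 = 3156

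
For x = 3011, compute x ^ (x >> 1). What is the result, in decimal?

x = 101111000011 = 3011
x>>1 = 010111100001
XOR  = 111000100010 = 3618
(x ^ (x >> 1) gives the standard binary-reflected Gray code of x.)

3618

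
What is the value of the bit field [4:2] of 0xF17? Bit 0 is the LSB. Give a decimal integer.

5

v = 111100010111
Shift right by 2: 1111000101
Mask low 3 bits: 101 = 5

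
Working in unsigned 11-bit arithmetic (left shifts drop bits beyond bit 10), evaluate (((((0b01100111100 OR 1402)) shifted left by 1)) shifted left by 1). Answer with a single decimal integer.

0b01100111100 = 01100111100
1402 = 10101111010
→ OR → 11101111110 = 1918
→ shifted left by 1 (mod 2^11) → 11011111100 = 1788
→ shifted left by 1 (mod 2^11) → 10111111000 = 1528

1528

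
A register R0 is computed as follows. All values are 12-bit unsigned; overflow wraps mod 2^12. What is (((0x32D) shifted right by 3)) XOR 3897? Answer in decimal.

0x32D = 001100101101
→ shifted right by 3 → 000001100101 = 101
3897 = 111100111001
→ XOR → 111101011100 = 3932

3932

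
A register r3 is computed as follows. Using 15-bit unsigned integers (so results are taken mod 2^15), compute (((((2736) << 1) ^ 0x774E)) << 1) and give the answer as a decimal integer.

2736 = 000101010110000
→ << 1 (mod 2^15) → 001010101100000 = 5472
0x774E = 111011101001110
→ ^ → 110001000101110 = 25134
→ << 1 (mod 2^15) → 100010001011100 = 17500

17500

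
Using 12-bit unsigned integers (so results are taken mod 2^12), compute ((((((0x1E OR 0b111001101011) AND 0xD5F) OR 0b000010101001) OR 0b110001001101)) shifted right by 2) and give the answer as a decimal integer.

0x1E = 000000011110
0b111001101011 = 111001101011
→ OR → 111001111111 = 3711
0xD5F = 110101011111
→ AND → 110001011111 = 3167
0b000010101001 = 000010101001
→ OR → 110011111111 = 3327
0b110001001101 = 110001001101
→ OR → 110011111111 = 3327
→ shifted right by 2 → 001100111111 = 831

831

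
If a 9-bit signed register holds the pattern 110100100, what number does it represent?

-92

pattern = 110100100 (MSB is 1 ⇒ negative)
Invert: 001011011, add 1 → 001011100 = 92, so the value is -92.
(Equivalently: 420 - 2^9 = 420 - 512 = -92.)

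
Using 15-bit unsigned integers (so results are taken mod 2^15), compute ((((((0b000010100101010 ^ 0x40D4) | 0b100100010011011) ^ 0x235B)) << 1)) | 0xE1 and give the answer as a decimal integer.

24041

0b000010100101010 = 000010100101010
0x40D4 = 100000011010100
→ ^ → 100010111111110 = 17918
0b100100010011011 = 100100010011011
→ | → 100110111111111 = 19967
0x235B = 010001101011011
→ ^ → 110111010100100 = 28324
→ << 1 (mod 2^15) → 101110101001000 = 23880
0xE1 = 000000011100001
→ | → 101110111101001 = 24041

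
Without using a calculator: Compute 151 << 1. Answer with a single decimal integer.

151 = 010010111
shift left by 1 → 100101110 = 302
(equivalently, 151 × 2^1 = 151 × 2)

302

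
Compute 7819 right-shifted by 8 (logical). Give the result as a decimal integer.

7819 = 1111010001011
shift right by 8 → 0000000011110 = 30
(equivalently, floor(7819 / 256))

30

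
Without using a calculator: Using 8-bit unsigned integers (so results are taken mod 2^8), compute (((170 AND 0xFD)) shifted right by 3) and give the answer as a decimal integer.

21

170 = 10101010
0xFD = 11111101
→ AND → 10101000 = 168
→ shifted right by 3 → 00010101 = 21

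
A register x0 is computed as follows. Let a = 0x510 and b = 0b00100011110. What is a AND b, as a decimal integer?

272

0x510 = 10100010000
b = 00100011110
AND → 00100010000 = 272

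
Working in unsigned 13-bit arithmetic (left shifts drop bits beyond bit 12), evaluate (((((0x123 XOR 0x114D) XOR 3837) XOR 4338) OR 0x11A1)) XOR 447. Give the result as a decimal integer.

0x123 = 0000100100011
0x114D = 1000101001101
→ XOR → 1000001101110 = 4206
3837 = 0111011111101
→ XOR → 1111010010011 = 7827
4338 = 1000011110010
→ XOR → 0111001100001 = 3681
0x11A1 = 1000110100001
→ OR → 1111111100001 = 8161
447 = 0000110111111
→ XOR → 1111001011110 = 7774

7774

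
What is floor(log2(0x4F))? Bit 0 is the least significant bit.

6

0x4F = 1001111
The topmost 1 is at position 6 (since 2^6 = 64 ≤ 79 < 128).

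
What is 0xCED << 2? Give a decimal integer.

13236

0xCED = 00110011101101
shift left by 2 → 11001110110100 = 13236
(equivalently, 3309 × 2^2 = 3309 × 4)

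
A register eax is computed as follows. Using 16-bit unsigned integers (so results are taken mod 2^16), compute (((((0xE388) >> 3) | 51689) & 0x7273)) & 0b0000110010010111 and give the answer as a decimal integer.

0xE388 = 1110001110001000
→ >> 3 → 0001110001110001 = 7281
51689 = 1100100111101001
→ | → 1101110111111001 = 56825
0x7273 = 0111001001110011
→ & → 0101000001110001 = 20593
0b0000110010010111 = 0000110010010111
→ & → 0000000000010001 = 17

17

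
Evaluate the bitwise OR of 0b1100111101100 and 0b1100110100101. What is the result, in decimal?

6637

a = 1100111101100
b = 1100110100101
 OR → 1100111101101 = 6637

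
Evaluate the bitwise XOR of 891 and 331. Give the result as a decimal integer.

891 = 1101111011
331 = 0101001011
XOR → 1000110000 = 560

560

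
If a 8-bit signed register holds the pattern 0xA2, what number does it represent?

-94

pattern = 10100010 (MSB is 1 ⇒ negative)
Invert: 01011101, add 1 → 01011110 = 94, so the value is -94.
(Equivalently: 162 - 2^8 = 162 - 256 = -94.)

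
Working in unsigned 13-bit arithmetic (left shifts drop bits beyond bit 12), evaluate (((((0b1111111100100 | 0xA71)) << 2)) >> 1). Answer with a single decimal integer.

4074

0b1111111100100 = 1111111100100
0xA71 = 0101001110001
→ | → 1111111110101 = 8181
→ << 2 (mod 2^13) → 1111111010100 = 8148
→ >> 1 → 0111111101010 = 4074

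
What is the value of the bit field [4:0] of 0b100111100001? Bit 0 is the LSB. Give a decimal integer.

1

v = 100111100001
Shift right by 0: 100111100001
Mask low 5 bits: 00001 = 1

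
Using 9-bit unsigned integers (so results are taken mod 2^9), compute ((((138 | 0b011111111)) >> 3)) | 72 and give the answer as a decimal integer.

95

138 = 010001010
0b011111111 = 011111111
→ | → 011111111 = 255
→ >> 3 → 000011111 = 31
72 = 001001000
→ | → 001011111 = 95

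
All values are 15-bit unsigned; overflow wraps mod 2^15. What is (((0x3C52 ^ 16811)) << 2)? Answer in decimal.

0x3C52 = 011110001010010
16811 = 100000110101011
→ ^ → 111110111111001 = 32249
→ << 2 (mod 2^15) → 111011111100100 = 30692

30692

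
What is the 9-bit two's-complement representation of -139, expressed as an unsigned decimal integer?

373

139 in 9 bits: 010001011
Invert: 101110100
Add 1:  101110101 = 373
(Check: 2^9 - 139 = 512 - 139 = 373.)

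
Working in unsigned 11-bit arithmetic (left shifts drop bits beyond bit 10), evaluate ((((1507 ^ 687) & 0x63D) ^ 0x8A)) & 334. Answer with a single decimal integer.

1507 = 10111100011
687 = 01010101111
→ ^ → 11101001100 = 1868
0x63D = 11000111101
→ & → 11000001100 = 1548
0x8A = 00010001010
→ ^ → 11010000110 = 1670
334 = 00101001110
→ & → 00000000110 = 6

6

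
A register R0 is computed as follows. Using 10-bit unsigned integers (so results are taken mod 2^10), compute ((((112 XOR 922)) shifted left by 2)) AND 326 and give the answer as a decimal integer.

256

112 = 0001110000
922 = 1110011010
→ XOR → 1111101010 = 1002
→ shifted left by 2 (mod 2^10) → 1110101000 = 936
326 = 0101000110
→ AND → 0100000000 = 256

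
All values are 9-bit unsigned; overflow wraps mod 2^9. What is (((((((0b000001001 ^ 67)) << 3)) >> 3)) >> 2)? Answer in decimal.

0b000001001 = 000001001
67 = 001000011
→ ^ → 001001010 = 74
→ << 3 (mod 2^9) → 001010000 = 80
→ >> 3 → 000001010 = 10
→ >> 2 → 000000010 = 2

2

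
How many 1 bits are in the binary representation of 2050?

2

2050 = 100000000010
Count the 1s: 1 + 1 = 2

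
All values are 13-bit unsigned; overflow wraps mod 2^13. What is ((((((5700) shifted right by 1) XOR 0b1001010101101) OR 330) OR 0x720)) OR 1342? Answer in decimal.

8191

5700 = 1011001000100
→ shifted right by 1 → 0101100100010 = 2850
0b1001010101101 = 1001010101101
→ XOR → 1100110001111 = 6543
330 = 0000101001010
→ OR → 1100111001111 = 6607
0x720 = 0011100100000
→ OR → 1111111101111 = 8175
1342 = 0010100111110
→ OR → 1111111111111 = 8191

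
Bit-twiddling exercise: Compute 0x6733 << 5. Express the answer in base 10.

845408

0x6733 = 00000110011100110011
shift left by 5 → 11001110011001100000 = 845408
(equivalently, 26419 × 2^5 = 26419 × 32)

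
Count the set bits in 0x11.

2

0x11 = 10001
Count the 1s: 1 + 1 = 2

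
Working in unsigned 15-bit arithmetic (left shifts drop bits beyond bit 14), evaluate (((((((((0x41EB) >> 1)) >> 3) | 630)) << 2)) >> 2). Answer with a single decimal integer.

0x41EB = 100000111101011
→ >> 1 → 010000011110101 = 8437
→ >> 3 → 000010000011110 = 1054
630 = 000001001110110
→ | → 000011001111110 = 1662
→ << 2 (mod 2^15) → 001100111111000 = 6648
→ >> 2 → 000011001111110 = 1662

1662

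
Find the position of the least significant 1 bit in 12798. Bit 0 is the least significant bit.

12798 = 11000111111110
Trailing zeros: 1, so the lowest set bit is bit 1 (value 2).

1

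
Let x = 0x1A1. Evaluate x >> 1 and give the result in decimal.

208

0x1A1 = 110100001
shift right by 1 → 011010000 = 208
(equivalently, floor(417 / 2))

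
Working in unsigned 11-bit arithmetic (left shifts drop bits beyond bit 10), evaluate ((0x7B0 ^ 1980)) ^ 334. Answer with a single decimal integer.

0x7B0 = 11110110000
1980 = 11110111100
→ ^ → 00000001100 = 12
334 = 00101001110
→ ^ → 00101000010 = 322

322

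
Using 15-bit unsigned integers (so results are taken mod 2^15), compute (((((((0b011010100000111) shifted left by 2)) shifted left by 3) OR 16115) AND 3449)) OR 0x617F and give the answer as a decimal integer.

28031

0b011010100000111 = 011010100000111
→ shifted left by 2 (mod 2^15) → 101010000011100 = 21532
→ shifted left by 3 (mod 2^15) → 010000011100000 = 8416
16115 = 011111011110011
→ OR → 011111011110011 = 16115
3449 = 000110101111001
→ AND → 000110001110001 = 3185
0x617F = 110000101111111
→ OR → 110110101111111 = 28031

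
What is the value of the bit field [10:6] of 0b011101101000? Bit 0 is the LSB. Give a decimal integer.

29

v = 011101101000
Shift right by 6: 011101
Mask low 5 bits: 11101 = 29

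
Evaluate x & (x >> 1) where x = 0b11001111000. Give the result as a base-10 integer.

568

x = 11001111000 = 1656
x>>1 = 01100111100
AND  = 01000111000 = 568
(x & (x >> 1) has a 1 wherever x has two consecutive 1 bits.)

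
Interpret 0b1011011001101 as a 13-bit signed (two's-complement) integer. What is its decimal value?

pattern = 1011011001101 (MSB is 1 ⇒ negative)
Invert: 0100100110010, add 1 → 0100100110011 = 2355, so the value is -2355.
(Equivalently: 5837 - 2^13 = 5837 - 8192 = -2355.)

-2355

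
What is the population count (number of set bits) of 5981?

9

5981 = 1011101011101
Count the 1s: 1 + 1 + 1 + 1 + 1 + 1 + 1 + 1 + 1 = 9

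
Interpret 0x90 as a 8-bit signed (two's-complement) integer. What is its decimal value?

pattern = 10010000 (MSB is 1 ⇒ negative)
Invert: 01101111, add 1 → 01110000 = 112, so the value is -112.
(Equivalently: 144 - 2^8 = 144 - 256 = -112.)

-112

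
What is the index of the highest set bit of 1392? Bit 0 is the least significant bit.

10

1392 = 10101110000
The topmost 1 is at position 10 (since 2^10 = 1024 ≤ 1392 < 2048).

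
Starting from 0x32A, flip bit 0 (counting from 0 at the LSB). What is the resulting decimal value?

x = 1100101010
bit 0 is currently 0; toggle it via x ^ (1 << 0) = x ^ 1
→ 1100101011 = 811

811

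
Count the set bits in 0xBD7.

9

0xBD7 = 101111010111
Count the 1s: 1 + 1 + 1 + 1 + 1 + 1 + 1 + 1 + 1 = 9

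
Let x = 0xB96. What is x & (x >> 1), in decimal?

x = 101110010110 = 2966
x>>1 = 010111001011
AND  = 000110000010 = 386
(x & (x >> 1) has a 1 wherever x has two consecutive 1 bits.)

386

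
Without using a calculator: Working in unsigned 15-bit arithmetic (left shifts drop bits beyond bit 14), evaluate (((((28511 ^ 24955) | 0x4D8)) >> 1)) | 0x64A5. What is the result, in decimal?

28511 = 110111101011111
24955 = 110000101111011
→ ^ → 000111000100100 = 3620
0x4D8 = 000010011011000
→ | → 000111011111100 = 3836
→ >> 1 → 000011101111110 = 1918
0x64A5 = 110010010100101
→ | → 110011111111111 = 26623

26623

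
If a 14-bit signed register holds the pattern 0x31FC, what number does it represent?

pattern = 11000111111100 (MSB is 1 ⇒ negative)
Invert: 00111000000011, add 1 → 00111000000100 = 3588, so the value is -3588.
(Equivalently: 12796 - 2^14 = 12796 - 16384 = -3588.)

-3588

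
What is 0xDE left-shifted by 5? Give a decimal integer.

7104

0xDE = 0000011011110
shift left by 5 → 1101111000000 = 7104
(equivalently, 222 × 2^5 = 222 × 32)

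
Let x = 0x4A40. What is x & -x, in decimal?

64

x = 100101001000000 = 19008
-x (two's complement) = …011010111000000
AND   = 000000001000000 = 64
(x & -x isolates the lowest set bit of x.)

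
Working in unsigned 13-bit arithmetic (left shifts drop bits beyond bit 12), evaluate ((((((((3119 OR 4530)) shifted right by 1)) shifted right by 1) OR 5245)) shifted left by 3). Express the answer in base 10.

3119 = 0110000101111
4530 = 1000110110010
→ OR → 1110110111111 = 7615
→ shifted right by 1 → 0111011011111 = 3807
→ shifted right by 1 → 0011101101111 = 1903
5245 = 1010001111101
→ OR → 1011101111111 = 6015
→ shifted left by 3 (mod 2^13) → 1101111111000 = 7160

7160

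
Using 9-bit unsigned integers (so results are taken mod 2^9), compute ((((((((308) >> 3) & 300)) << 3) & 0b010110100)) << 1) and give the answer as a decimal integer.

308 = 100110100
→ >> 3 → 000100110 = 38
300 = 100101100
→ & → 000100100 = 36
→ << 3 (mod 2^9) → 100100000 = 288
0b010110100 = 010110100
→ & → 000100000 = 32
→ << 1 (mod 2^9) → 001000000 = 64

64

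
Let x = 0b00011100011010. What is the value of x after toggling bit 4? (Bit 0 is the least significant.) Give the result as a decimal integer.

1802

x = 00011100011010
bit 4 is currently 1; toggle it via x ^ (1 << 4) = x ^ 16
→ 00011100001010 = 1802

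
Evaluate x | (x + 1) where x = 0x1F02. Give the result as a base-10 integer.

7939

x = 1111100000010 = 7938
x + 1 = 1111100000011
OR    = 1111100000011 = 7939
(x | (x + 1) sets the lowest cleared bit.)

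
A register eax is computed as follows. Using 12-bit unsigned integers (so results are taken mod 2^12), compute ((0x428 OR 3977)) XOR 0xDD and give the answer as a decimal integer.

3956

0x428 = 010000101000
3977 = 111110001001
→ OR → 111110101001 = 4009
0xDD = 000011011101
→ XOR → 111101110100 = 3956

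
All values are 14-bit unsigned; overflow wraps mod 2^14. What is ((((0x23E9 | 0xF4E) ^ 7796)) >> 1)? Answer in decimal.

0x23E9 = 10001111101001
0xF4E = 00111101001110
→ | → 10111111101111 = 12271
7796 = 01111001110100
→ ^ → 11000110011011 = 12699
→ >> 1 → 01100011001101 = 6349

6349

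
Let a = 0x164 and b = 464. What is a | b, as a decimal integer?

0x164 = 101100100
464 = 111010000
 OR → 111110100 = 500

500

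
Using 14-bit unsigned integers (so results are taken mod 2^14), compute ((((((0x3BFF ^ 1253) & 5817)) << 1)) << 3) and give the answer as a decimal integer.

0x3BFF = 11101111111111
1253 = 00010011100101
→ ^ → 11111100011010 = 16154
5817 = 01011010111001
→ & → 01011000011000 = 5656
→ << 1 (mod 2^14) → 10110000110000 = 11312
→ << 3 (mod 2^14) → 10000110000000 = 8576

8576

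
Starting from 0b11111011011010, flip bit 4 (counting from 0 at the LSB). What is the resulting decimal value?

16074

x = 11111011011010
bit 4 is currently 1; toggle it via x ^ (1 << 4) = x ^ 16
→ 11111011001010 = 16074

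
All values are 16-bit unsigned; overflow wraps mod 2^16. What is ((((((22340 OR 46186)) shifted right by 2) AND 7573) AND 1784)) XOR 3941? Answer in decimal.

3061

22340 = 0101011101000100
46186 = 1011010001101010
→ OR → 1111011101101110 = 63342
→ shifted right by 2 → 0011110111011011 = 15835
7573 = 0001110110010101
→ AND → 0001110110010001 = 7569
1784 = 0000011011111000
→ AND → 0000010010010000 = 1168
3941 = 0000111101100101
→ XOR → 0000101111110101 = 3061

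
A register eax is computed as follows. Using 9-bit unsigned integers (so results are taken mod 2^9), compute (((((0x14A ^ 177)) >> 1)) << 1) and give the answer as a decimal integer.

506

0x14A = 101001010
177 = 010110001
→ ^ → 111111011 = 507
→ >> 1 → 011111101 = 253
→ << 1 (mod 2^9) → 111111010 = 506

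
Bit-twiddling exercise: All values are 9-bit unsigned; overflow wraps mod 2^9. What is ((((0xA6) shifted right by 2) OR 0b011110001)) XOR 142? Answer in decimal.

0xA6 = 010100110
→ shifted right by 2 → 000101001 = 41
0b011110001 = 011110001
→ OR → 011111001 = 249
142 = 010001110
→ XOR → 001110111 = 119

119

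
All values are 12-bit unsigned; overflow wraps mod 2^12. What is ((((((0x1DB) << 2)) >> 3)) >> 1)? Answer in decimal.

118

0x1DB = 000111011011
→ << 2 (mod 2^12) → 011101101100 = 1900
→ >> 3 → 000011101101 = 237
→ >> 1 → 000001110110 = 118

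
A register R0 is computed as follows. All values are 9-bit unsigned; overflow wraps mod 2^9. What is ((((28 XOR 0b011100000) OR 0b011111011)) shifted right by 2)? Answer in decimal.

63

28 = 000011100
0b011100000 = 011100000
→ XOR → 011111100 = 252
0b011111011 = 011111011
→ OR → 011111111 = 255
→ shifted right by 2 → 000111111 = 63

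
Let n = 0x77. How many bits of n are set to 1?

6

0x77 = 1110111
Count the 1s: 1 + 1 + 1 + 1 + 1 + 1 = 6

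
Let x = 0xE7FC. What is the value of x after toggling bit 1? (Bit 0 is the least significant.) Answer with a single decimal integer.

59390

x = 1110011111111100
bit 1 is currently 0; toggle it via x ^ (1 << 1) = x ^ 2
→ 1110011111111110 = 59390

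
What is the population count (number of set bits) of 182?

182 = 10110110
Count the 1s: 1 + 1 + 1 + 1 + 1 = 5

5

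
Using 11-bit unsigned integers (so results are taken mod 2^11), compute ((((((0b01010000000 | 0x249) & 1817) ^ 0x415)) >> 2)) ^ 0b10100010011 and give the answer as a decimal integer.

0b01010000000 = 01010000000
0x249 = 01001001001
→ | → 01011001001 = 713
1817 = 11100011001
→ & → 01000001001 = 521
0x415 = 10000010101
→ ^ → 11000011100 = 1564
→ >> 2 → 00110000111 = 391
0b10100010011 = 10100010011
→ ^ → 10010010100 = 1172

1172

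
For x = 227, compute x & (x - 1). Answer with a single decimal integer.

x = 11100011 = 227
x - 1 = 11100010
AND   = 11100010 = 226
(x & (x - 1) clears the lowest set bit of x.)

226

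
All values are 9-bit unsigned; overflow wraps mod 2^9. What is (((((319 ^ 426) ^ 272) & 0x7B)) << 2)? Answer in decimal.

319 = 100111111
426 = 110101010
→ ^ → 010010101 = 149
272 = 100010000
→ ^ → 110000101 = 389
0x7B = 001111011
→ & → 000000001 = 1
→ << 2 (mod 2^9) → 000000100 = 4

4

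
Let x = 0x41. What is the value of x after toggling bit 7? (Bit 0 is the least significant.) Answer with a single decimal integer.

193

x = 001000001
bit 7 is currently 0; toggle it via x ^ (1 << 7) = x ^ 128
→ 011000001 = 193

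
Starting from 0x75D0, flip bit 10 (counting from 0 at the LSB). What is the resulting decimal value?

29136

x = 111010111010000
bit 10 is currently 1; toggle it via x ^ (1 << 10) = x ^ 1024
→ 111000111010000 = 29136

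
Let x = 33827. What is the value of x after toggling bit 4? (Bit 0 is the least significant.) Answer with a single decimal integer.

33843

x = 1000010000100011
bit 4 is currently 0; toggle it via x ^ (1 << 4) = x ^ 16
→ 1000010000110011 = 33843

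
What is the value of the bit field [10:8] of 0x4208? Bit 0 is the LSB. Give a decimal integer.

2

v = 100001000001000
Shift right by 8: 1000010
Mask low 3 bits: 010 = 2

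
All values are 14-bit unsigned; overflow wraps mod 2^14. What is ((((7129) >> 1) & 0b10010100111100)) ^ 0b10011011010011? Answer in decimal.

9215

7129 = 01101111011001
→ >> 1 → 00110111101100 = 3564
0b10010100111100 = 10010100111100
→ & → 00010100101100 = 1324
0b10011011010011 = 10011011010011
→ ^ → 10001111111111 = 9215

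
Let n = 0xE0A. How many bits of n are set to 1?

0xE0A = 111000001010
Count the 1s: 1 + 1 + 1 + 1 + 1 = 5

5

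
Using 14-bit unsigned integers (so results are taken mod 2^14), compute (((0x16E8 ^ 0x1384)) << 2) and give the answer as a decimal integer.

0x16E8 = 01011011101000
0x1384 = 01001110000100
→ ^ → 00010101101100 = 1388
→ << 2 (mod 2^14) → 01010110110000 = 5552

5552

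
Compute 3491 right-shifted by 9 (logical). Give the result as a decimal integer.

6

3491 = 110110100011
shift right by 9 → 000000000110 = 6
(equivalently, floor(3491 / 512))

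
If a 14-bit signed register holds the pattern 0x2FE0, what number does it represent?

-4128

pattern = 10111111100000 (MSB is 1 ⇒ negative)
Invert: 01000000011111, add 1 → 01000000100000 = 4128, so the value is -4128.
(Equivalently: 12256 - 2^14 = 12256 - 16384 = -4128.)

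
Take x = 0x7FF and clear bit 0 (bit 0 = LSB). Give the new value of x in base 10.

2046

x = 011111111111
bit 0 is currently 1; clear it via x & ~(1 << 0) = x & ~1
→ 011111111110 = 2046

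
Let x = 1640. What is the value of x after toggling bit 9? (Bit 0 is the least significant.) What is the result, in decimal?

1128

x = 011001101000
bit 9 is currently 1; toggle it via x ^ (1 << 9) = x ^ 512
→ 010001101000 = 1128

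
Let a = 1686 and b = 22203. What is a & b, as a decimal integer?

1686 = 000011010010110
22203 = 101011010111011
AND → 000011010010010 = 1682

1682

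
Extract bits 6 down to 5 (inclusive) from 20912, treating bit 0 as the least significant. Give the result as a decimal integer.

1

v = 101000110110000
Shift right by 5: 1010001101
Mask low 2 bits: 01 = 1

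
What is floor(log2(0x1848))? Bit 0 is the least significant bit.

12

0x1848 = 1100001001000
The topmost 1 is at position 12 (since 2^12 = 4096 ≤ 6216 < 8192).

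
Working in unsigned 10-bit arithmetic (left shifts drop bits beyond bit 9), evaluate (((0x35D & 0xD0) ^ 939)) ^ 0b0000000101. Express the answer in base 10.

1022

0x35D = 1101011101
0xD0 = 0011010000
→ & → 0001010000 = 80
939 = 1110101011
→ ^ → 1111111011 = 1019
0b0000000101 = 0000000101
→ ^ → 1111111110 = 1022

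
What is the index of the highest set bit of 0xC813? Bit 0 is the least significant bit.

0xC813 = 1100100000010011
The topmost 1 is at position 15 (since 2^15 = 32768 ≤ 51219 < 65536).

15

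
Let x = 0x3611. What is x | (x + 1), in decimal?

13843

x = 11011000010001 = 13841
x + 1 = 11011000010010
OR    = 11011000010011 = 13843
(x | (x + 1) sets the lowest cleared bit.)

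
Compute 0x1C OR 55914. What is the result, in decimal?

0x1C = 0000000000011100
55914 = 1101101001101010
 OR → 1101101001111110 = 55934

55934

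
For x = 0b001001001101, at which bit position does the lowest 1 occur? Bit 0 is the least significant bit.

0b001001001101 = 1001001101
Trailing zeros: 0, so the lowest set bit is bit 0 (value 1).

0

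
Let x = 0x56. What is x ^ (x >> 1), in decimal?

125

x = 1010110 = 86
x>>1 = 0101011
XOR  = 1111101 = 125
(x ^ (x >> 1) gives the standard binary-reflected Gray code of x.)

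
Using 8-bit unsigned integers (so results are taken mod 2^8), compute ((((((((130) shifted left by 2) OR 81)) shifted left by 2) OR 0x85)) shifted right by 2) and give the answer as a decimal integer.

130 = 10000010
→ shifted left by 2 (mod 2^8) → 00001000 = 8
81 = 01010001
→ OR → 01011001 = 89
→ shifted left by 2 (mod 2^8) → 01100100 = 100
0x85 = 10000101
→ OR → 11100101 = 229
→ shifted right by 2 → 00111001 = 57

57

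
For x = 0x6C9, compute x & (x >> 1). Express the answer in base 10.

576

x = 11011001001 = 1737
x>>1 = 01101100100
AND  = 01001000000 = 576
(x & (x >> 1) has a 1 wherever x has two consecutive 1 bits.)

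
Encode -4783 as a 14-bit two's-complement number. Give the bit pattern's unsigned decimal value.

11601

4783 in 14 bits: 01001010101111
Invert: 10110101010000
Add 1:  10110101010001 = 11601
(Check: 2^14 - 4783 = 16384 - 4783 = 11601.)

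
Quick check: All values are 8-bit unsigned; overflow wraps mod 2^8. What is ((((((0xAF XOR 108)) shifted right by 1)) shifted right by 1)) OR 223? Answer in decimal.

0xAF = 10101111
108 = 01101100
→ XOR → 11000011 = 195
→ shifted right by 1 → 01100001 = 97
→ shifted right by 1 → 00110000 = 48
223 = 11011111
→ OR → 11111111 = 255

255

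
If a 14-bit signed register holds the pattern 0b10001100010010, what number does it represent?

-7406

pattern = 10001100010010 (MSB is 1 ⇒ negative)
Invert: 01110011101101, add 1 → 01110011101110 = 7406, so the value is -7406.
(Equivalently: 8978 - 2^14 = 8978 - 16384 = -7406.)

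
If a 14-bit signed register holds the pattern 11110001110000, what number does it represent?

-912

pattern = 11110001110000 (MSB is 1 ⇒ negative)
Invert: 00001110001111, add 1 → 00001110010000 = 912, so the value is -912.
(Equivalently: 15472 - 2^14 = 15472 - 16384 = -912.)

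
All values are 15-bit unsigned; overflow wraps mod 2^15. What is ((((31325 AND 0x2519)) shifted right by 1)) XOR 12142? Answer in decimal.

16226

31325 = 111101001011101
0x2519 = 010010100011001
→ AND → 010000000011001 = 8217
→ shifted right by 1 → 001000000001100 = 4108
12142 = 010111101101110
→ XOR → 011111101100010 = 16226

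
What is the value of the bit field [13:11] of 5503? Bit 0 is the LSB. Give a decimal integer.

2

v = 0001010101111111
Shift right by 11: 00010
Mask low 3 bits: 010 = 2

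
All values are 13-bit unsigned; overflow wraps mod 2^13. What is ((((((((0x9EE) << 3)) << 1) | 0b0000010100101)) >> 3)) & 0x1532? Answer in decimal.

0x9EE = 0100111101110
→ << 3 (mod 2^13) → 0111101110000 = 3952
→ << 1 (mod 2^13) → 1111011100000 = 7904
0b0000010100101 = 0000010100101
→ | → 1111011100101 = 7909
→ >> 3 → 0001111011100 = 988
0x1532 = 1010100110010
→ & → 0000100010000 = 272

272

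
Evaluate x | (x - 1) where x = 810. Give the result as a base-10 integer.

x = 1100101010 = 810
x - 1 = 1100101001
OR    = 1100101011 = 811
(x | (x - 1) sets all bits below the lowest set bit.)

811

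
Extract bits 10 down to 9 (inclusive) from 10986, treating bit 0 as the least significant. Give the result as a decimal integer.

v = 10101011101010
Shift right by 9: 10101
Mask low 2 bits: 01 = 1

1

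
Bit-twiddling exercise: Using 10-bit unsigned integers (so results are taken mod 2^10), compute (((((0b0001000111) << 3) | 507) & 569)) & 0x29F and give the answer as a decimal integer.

537

0b0001000111 = 0001000111
→ << 3 (mod 2^10) → 1000111000 = 568
507 = 0111111011
→ | → 1111111011 = 1019
569 = 1000111001
→ & → 1000111001 = 569
0x29F = 1010011111
→ & → 1000011001 = 537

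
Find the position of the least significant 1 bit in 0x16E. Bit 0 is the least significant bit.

0x16E = 101101110
Trailing zeros: 1, so the lowest set bit is bit 1 (value 2).

1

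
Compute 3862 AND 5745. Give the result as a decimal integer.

3862 = 0111100010110
5745 = 1011001110001
AND → 0011000010000 = 1552

1552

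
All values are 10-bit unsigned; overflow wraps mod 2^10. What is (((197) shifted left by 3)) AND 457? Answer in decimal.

8

197 = 0011000101
→ shifted left by 3 (mod 2^10) → 1000101000 = 552
457 = 0111001001
→ AND → 0000001000 = 8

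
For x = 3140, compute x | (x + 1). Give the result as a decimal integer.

3141

x = 110001000100 = 3140
x + 1 = 110001000101
OR    = 110001000101 = 3141
(x | (x + 1) sets the lowest cleared bit.)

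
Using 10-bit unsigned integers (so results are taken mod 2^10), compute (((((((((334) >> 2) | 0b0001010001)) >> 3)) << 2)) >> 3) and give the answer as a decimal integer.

5

334 = 0101001110
→ >> 2 → 0001010011 = 83
0b0001010001 = 0001010001
→ | → 0001010011 = 83
→ >> 3 → 0000001010 = 10
→ << 2 (mod 2^10) → 0000101000 = 40
→ >> 3 → 0000000101 = 5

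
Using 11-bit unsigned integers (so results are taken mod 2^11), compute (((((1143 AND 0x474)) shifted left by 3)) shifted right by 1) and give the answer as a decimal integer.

1143 = 10001110111
0x474 = 10001110100
→ AND → 10001110100 = 1140
→ shifted left by 3 (mod 2^11) → 01110100000 = 928
→ shifted right by 1 → 00111010000 = 464

464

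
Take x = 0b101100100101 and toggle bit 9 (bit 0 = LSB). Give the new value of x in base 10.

x = 101100100101
bit 9 is currently 1; toggle it via x ^ (1 << 9) = x ^ 512
→ 100100100101 = 2341

2341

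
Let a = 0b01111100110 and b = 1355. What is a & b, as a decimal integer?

a = 01111100110
1355 = 10101001011
AND → 00101000010 = 322

322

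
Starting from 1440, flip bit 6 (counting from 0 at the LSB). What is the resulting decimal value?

1504

x = 10110100000
bit 6 is currently 0; toggle it via x ^ (1 << 6) = x ^ 64
→ 10111100000 = 1504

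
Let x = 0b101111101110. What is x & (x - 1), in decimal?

3052

x = 101111101110 = 3054
x - 1 = 101111101101
AND   = 101111101100 = 3052
(x & (x - 1) clears the lowest set bit of x.)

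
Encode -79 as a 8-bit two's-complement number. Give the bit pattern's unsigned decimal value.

177

79 in 8 bits: 01001111
Invert: 10110000
Add 1:  10110001 = 177
(Check: 2^8 - 79 = 256 - 79 = 177.)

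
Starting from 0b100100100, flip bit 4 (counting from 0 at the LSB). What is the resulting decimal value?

308

x = 100100100
bit 4 is currently 0; toggle it via x ^ (1 << 4) = x ^ 16
→ 100110100 = 308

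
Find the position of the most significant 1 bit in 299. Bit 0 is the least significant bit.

8

299 = 100101011
The topmost 1 is at position 8 (since 2^8 = 256 ≤ 299 < 512).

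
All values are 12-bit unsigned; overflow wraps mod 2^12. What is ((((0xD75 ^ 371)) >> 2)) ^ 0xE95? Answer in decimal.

0xD75 = 110101110101
371 = 000101110011
→ ^ → 110000000110 = 3078
→ >> 2 → 001100000001 = 769
0xE95 = 111010010101
→ ^ → 110110010100 = 3476

3476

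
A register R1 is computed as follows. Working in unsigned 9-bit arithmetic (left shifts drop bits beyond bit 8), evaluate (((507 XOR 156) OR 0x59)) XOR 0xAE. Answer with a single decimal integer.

465

507 = 111111011
156 = 010011100
→ XOR → 101100111 = 359
0x59 = 001011001
→ OR → 101111111 = 383
0xAE = 010101110
→ XOR → 111010001 = 465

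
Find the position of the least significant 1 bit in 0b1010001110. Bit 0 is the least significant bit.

0b1010001110 = 1010001110
Trailing zeros: 1, so the lowest set bit is bit 1 (value 2).

1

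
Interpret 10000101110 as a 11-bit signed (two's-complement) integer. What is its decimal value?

pattern = 10000101110 (MSB is 1 ⇒ negative)
Invert: 01111010001, add 1 → 01111010010 = 978, so the value is -978.
(Equivalently: 1070 - 2^11 = 1070 - 2048 = -978.)

-978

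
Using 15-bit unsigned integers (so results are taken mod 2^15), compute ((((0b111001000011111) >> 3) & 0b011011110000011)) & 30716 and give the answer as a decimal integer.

0b111001000011111 = 111001000011111
→ >> 3 → 000111001000011 = 3651
0b011011110000011 = 011011110000011
→ & → 000011000000011 = 1539
30716 = 111011111111100
→ & → 000011000000000 = 1536

1536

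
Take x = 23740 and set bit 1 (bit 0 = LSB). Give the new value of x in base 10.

x = 101110010111100
bit 1 is currently 0; set it via x | (1 << 1) = x | 2
→ 101110010111110 = 23742

23742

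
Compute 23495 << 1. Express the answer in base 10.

46990

23495 = 0101101111000111
shift left by 1 → 1011011110001110 = 46990
(equivalently, 23495 × 2^1 = 23495 × 2)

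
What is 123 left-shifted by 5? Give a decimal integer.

3936

123 = 000001111011
shift left by 5 → 111101100000 = 3936
(equivalently, 123 × 2^5 = 123 × 32)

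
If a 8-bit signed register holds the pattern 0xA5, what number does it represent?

pattern = 10100101 (MSB is 1 ⇒ negative)
Invert: 01011010, add 1 → 01011011 = 91, so the value is -91.
(Equivalently: 165 - 2^8 = 165 - 256 = -91.)

-91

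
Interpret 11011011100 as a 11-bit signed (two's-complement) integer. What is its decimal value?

-292

pattern = 11011011100 (MSB is 1 ⇒ negative)
Invert: 00100100011, add 1 → 00100100100 = 292, so the value is -292.
(Equivalently: 1756 - 2^11 = 1756 - 2048 = -292.)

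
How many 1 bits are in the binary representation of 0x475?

6

0x475 = 10001110101
Count the 1s: 1 + 1 + 1 + 1 + 1 + 1 = 6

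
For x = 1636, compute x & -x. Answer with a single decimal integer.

4

x = 11001100100 = 1636
-x (two's complement) = …00110011100
AND   = 00000000100 = 4
(x & -x isolates the lowest set bit of x.)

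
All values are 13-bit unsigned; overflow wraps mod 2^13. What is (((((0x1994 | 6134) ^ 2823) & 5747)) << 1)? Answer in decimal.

0x1994 = 1100110010100
6134 = 1011111110110
→ | → 1111111110110 = 8182
2823 = 0101100000111
→ ^ → 1010011110001 = 5361
5747 = 1011001110011
→ & → 1010001110001 = 5233
→ << 1 (mod 2^13) → 0100011100010 = 2274

2274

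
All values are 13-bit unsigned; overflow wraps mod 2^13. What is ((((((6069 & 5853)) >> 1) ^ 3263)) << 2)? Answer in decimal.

6069 = 1011110110101
5853 = 1011011011101
→ & → 1011010010101 = 5781
→ >> 1 → 0101101001010 = 2890
3263 = 0110010111111
→ ^ → 0011111110101 = 2037
→ << 2 (mod 2^13) → 1111111010100 = 8148

8148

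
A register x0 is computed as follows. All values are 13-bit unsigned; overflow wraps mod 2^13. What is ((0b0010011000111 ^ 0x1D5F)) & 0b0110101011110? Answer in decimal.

2328

0b0010011000111 = 0010011000111
0x1D5F = 1110101011111
→ ^ → 1100110011000 = 6552
0b0110101011110 = 0110101011110
→ & → 0100100011000 = 2328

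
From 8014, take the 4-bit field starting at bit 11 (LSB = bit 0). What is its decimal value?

v = 001111101001110
Shift right by 11: 0011
Mask low 4 bits: 0011 = 3

3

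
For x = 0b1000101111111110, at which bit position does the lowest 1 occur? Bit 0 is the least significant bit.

1

0b1000101111111110 = 1000101111111110
Trailing zeros: 1, so the lowest set bit is bit 1 (value 2).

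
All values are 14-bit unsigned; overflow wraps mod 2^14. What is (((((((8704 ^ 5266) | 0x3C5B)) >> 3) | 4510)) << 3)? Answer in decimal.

16120

8704 = 10001000000000
5266 = 01010010010010
→ ^ → 11011010010010 = 13970
0x3C5B = 11110001011011
→ | → 11111011011011 = 16091
→ >> 3 → 00011111011011 = 2011
4510 = 01000110011110
→ | → 01011111011111 = 6111
→ << 3 (mod 2^14) → 11111011111000 = 16120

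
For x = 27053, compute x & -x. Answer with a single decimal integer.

1

x = 110100110101101 = 27053
-x (two's complement) = …001011001010011
AND   = 000000000000001 = 1
(x & -x isolates the lowest set bit of x.)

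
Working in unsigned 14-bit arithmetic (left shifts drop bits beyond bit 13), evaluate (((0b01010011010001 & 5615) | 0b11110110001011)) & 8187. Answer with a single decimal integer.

7627

0b01010011010001 = 01010011010001
5615 = 01010111101111
→ & → 01010011000001 = 5313
0b11110110001011 = 11110110001011
→ | → 11110111001011 = 15819
8187 = 01111111111011
→ & → 01110111001011 = 7627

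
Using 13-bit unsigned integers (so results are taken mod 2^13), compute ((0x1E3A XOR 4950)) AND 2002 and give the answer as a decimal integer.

0x1E3A = 1111000111010
4950 = 1001101010110
→ XOR → 0110101101100 = 3436
2002 = 0011111010010
→ AND → 0010101000000 = 1344

1344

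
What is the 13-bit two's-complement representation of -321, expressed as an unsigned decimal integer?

321 in 13 bits: 0000101000001
Invert: 1111010111110
Add 1:  1111010111111 = 7871
(Check: 2^13 - 321 = 8192 - 321 = 7871.)

7871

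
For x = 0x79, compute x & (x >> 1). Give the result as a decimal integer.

x = 1111001 = 121
x>>1 = 0111100
AND  = 0111000 = 56
(x & (x >> 1) has a 1 wherever x has two consecutive 1 bits.)

56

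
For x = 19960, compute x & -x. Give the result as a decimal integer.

8

x = 100110111111000 = 19960
-x (two's complement) = …011001000001000
AND   = 000000000001000 = 8
(x & -x isolates the lowest set bit of x.)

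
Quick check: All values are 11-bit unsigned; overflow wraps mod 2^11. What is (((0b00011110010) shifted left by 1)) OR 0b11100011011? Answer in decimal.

0b00011110010 = 00011110010
→ shifted left by 1 (mod 2^11) → 00111100100 = 484
0b11100011011 = 11100011011
→ OR → 11111111111 = 2047

2047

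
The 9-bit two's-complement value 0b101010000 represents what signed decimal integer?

pattern = 101010000 (MSB is 1 ⇒ negative)
Invert: 010101111, add 1 → 010110000 = 176, so the value is -176.
(Equivalently: 336 - 2^9 = 336 - 512 = -176.)

-176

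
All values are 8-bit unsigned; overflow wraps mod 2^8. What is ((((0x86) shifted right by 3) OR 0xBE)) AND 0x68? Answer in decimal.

0x86 = 10000110
→ shifted right by 3 → 00010000 = 16
0xBE = 10111110
→ OR → 10111110 = 190
0x68 = 01101000
→ AND → 00101000 = 40

40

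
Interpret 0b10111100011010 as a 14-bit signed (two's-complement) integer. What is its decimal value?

pattern = 10111100011010 (MSB is 1 ⇒ negative)
Invert: 01000011100101, add 1 → 01000011100110 = 4326, so the value is -4326.
(Equivalently: 12058 - 2^14 = 12058 - 16384 = -4326.)

-4326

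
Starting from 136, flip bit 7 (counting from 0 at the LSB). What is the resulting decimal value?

x = 10001000
bit 7 is currently 1; toggle it via x ^ (1 << 7) = x ^ 128
→ 00001000 = 8

8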